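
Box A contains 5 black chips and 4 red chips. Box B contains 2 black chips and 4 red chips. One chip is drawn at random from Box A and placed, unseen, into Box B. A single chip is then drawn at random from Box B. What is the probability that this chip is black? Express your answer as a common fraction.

Condition on how many of the transferred chips are black (from Box A: 5 black of 9; then Box B has 7 total).
  0 black: C(5,0)C(4,1)/C(9,1) = 4/9; then P = 2/7
  1 black: C(5,1)C(4,0)/C(9,1) = 5/9; then P = 3/7
P(black from Box B) = 23/63 ≈ 0.3651.

23/63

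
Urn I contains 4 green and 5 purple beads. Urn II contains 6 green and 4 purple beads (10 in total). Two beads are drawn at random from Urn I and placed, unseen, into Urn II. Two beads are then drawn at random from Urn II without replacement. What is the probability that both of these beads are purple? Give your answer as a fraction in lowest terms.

193/1188

Condition on how many of the transferred beads are purple (from Urn I: 5 purple of 9; then Urn II has 12 total).
  0 purple: C(5,0)C(4,2)/C(9,2) = 1/6; then P = C(4,2)/C(12,2) = 1/11
  1 purple: C(5,1)C(4,1)/C(9,2) = 5/9; then P = C(5,2)/C(12,2) = 5/33
  2 purple: C(5,2)C(4,0)/C(9,2) = 5/18; then P = C(6,2)/C(12,2) = 5/22
P(both purple) = 193/1188 ≈ 0.1625.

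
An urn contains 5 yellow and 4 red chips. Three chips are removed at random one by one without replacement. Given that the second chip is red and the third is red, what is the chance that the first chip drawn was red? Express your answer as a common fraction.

P(first=red and the second chip is red and the third is red) = (4/9)·(3/8)·(2/7) = 1/21.
P(E) = Σ over first color = 5/42 + 1/21 = 1/6.
By Bayes, P(first=red | E) = 1/21 / 1/6 = 2/7 ≈ 0.2857.

2/7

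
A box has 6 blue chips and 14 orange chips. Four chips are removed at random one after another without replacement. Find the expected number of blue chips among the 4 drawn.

6/5

By linearity of expectation, E[X] = Σ P(draw i is blue); by symmetry each draw (even without replacement) has P(blue) = 6/20.
E[X] = 4 · 6/20 = 6/5 ≈ 1.2000.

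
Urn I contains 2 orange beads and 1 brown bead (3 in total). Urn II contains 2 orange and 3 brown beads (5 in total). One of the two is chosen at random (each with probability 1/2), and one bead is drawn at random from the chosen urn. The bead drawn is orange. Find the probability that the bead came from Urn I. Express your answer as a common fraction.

P(orange | Urn I) = 2/3; P(orange | Urn II) = 2/5.
P(orange) = 1/2·2/3 + 1/2·2/5 = 8/15.
By Bayes' rule, P(Urn I | orange) = 1/3 / 8/15 = 5/8 ≈ 0.6250.

5/8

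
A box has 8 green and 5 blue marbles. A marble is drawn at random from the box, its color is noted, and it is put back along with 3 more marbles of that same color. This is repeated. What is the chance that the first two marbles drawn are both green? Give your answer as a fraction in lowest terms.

11/26

After a green draw the box holds 11 green out of 16.
P = (8/13)·(11/16) = 11/26 ≈ 0.4231.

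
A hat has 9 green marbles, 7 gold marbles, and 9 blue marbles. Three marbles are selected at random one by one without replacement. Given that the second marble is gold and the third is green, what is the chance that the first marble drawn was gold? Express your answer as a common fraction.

6/23

P(first=gold and the second marble is gold and the third is green) = (7/25)·(6/24)·(9/23) = 63/2300.
P(E) = Σ over first color = 21/575 + 63/2300 + 189/4600 = 21/200.
By Bayes, P(first=gold | E) = 63/2300 / 21/200 = 6/23 ≈ 0.2609.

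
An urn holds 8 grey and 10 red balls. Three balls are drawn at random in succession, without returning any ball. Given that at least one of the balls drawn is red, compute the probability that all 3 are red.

3/19

P(all 3 red) = C(10,3)/C(18,3) = 5/34; P(at least one red) = 1 − C(8,3)/C(18,3) = 95/102.
Since 'all 3 red' ⊆ 'at least one red', P(all 3 | at least one) = 5/34 / 95/102 = 3/19 ≈ 0.1579.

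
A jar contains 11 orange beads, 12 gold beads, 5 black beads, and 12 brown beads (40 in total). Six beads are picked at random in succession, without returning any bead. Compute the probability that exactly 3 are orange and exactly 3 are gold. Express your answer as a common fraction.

605/63973

Unordered draws without replacement: count favorable combinations over C(40,6).
Favorable = C(11,3) · C(12,3) · C(5,0) · C(12,0) = 36300; total = C(40,6) = 3838380.
P = 36300/3838380 = 605/63973 ≈ 0.0095.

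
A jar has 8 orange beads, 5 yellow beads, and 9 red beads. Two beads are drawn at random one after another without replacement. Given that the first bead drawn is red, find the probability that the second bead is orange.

8/21

After removing 1 red, the jar has 8 orange out of 21 remaining.
P(second is orange | given) = 8/21 ≈ 0.3810.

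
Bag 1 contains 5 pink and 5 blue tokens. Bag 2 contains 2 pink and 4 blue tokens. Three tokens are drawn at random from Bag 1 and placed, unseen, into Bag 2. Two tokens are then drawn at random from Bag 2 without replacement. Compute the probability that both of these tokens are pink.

Condition on how many of the transferred tokens are pink (from Bag 1: 5 pink of 10; then Bag 2 has 9 total).
  0 pink: C(5,0)C(5,3)/C(10,3) = 1/12; then P = C(2,2)/C(9,2) = 1/36
  1 pink: C(5,1)C(5,2)/C(10,3) = 5/12; then P = C(3,2)/C(9,2) = 1/12
  2 pink: C(5,2)C(5,1)/C(10,3) = 5/12; then P = C(4,2)/C(9,2) = 1/6
  3 pink: C(5,3)C(5,0)/C(10,3) = 1/12; then P = C(5,2)/C(9,2) = 5/18
P(both pink) = 7/54 ≈ 0.1296.

7/54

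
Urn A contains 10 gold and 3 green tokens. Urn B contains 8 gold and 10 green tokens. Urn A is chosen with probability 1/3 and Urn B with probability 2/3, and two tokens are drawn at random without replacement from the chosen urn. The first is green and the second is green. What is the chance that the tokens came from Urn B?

P(E | Urn A) = 1/26; P(E | Urn B) = 5/17.
P(E) = 1/3·1/26 + 2/3·5/17 = 277/1326.
By Bayes' rule, P(Urn B | E) = 10/51 / 277/1326 = 260/277 ≈ 0.9386.

260/277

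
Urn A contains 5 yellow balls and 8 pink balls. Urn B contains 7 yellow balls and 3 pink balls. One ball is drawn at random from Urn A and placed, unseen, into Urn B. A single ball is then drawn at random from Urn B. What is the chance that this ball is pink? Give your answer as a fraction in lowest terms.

Condition on how many of the transferred balls are pink (from Urn A: 8 pink of 13; then Urn B has 11 total).
  0 pink: C(8,0)C(5,1)/C(13,1) = 5/13; then P = 3/11
  1 pink: C(8,1)C(5,0)/C(13,1) = 8/13; then P = 4/11
P(pink from Urn B) = 47/143 ≈ 0.3287.

47/143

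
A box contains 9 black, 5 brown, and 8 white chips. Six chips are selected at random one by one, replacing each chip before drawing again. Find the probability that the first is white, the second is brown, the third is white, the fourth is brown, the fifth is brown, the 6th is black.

Multiply the conditional probability of each draw in order, with replacement (the composition resets each draw).
P = (8/22) · (5/22) · (8/22) · (5/22) · (5/22) · (9/22) = 1125/1771561 ≈ 0.0006.

1125/1771561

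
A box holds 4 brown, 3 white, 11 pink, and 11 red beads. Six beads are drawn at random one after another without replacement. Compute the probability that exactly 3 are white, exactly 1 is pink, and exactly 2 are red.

Unordered draws without replacement: count favorable combinations over C(29,6).
Favorable = C(4,0) · C(3,3) · C(11,1) · C(11,2) = 605; total = C(29,6) = 475020.
P = 605/475020 = 121/95004 ≈ 0.0013.

121/95004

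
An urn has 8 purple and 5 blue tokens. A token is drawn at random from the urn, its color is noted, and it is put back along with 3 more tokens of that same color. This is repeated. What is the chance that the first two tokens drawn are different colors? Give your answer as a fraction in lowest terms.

5/13

Either blue then purple, or purple then blue; after the first draw the total is 16.
P = (5/13)·(8/16) + (8/13)·(5/16) = 5/13 ≈ 0.3846.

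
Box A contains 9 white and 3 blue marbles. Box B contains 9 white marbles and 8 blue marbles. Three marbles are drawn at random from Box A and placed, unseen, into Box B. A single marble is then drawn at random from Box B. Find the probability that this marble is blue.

Condition on how many of the transferred marbles are blue (from Box A: 3 blue of 12; then Box B has 20 total).
  0 blue: C(3,0)C(9,3)/C(12,3) = 21/55; then P = 8/20
  1 blue: C(3,1)C(9,2)/C(12,3) = 27/55; then P = 9/20
  2 blue: C(3,2)C(9,1)/C(12,3) = 27/220; then P = 10/20
  3 blue: C(3,3)C(9,0)/C(12,3) = 1/220; then P = 11/20
P(blue from Box B) = 7/16 ≈ 0.4375.

7/16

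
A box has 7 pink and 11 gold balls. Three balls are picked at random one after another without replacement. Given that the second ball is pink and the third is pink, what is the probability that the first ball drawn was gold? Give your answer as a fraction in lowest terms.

P(first=gold and the second ball is pink and the third is pink) = (11/18)·(7/17)·(6/16) = 77/816.
P(E) = Σ over first color = 35/816 + 77/816 = 7/51.
By Bayes, P(first=gold | E) = 77/816 / 7/51 = 11/16 ≈ 0.6875.

11/16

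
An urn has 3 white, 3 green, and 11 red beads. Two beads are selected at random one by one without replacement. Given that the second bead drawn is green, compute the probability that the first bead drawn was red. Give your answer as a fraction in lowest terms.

P(first=red and the second bead drawn is green) = (11/17)·(3/16) = 33/272.
P(the second bead drawn is green) = Σ over first color = 9/272 + 3/136 + 33/272 = 3/17.
By Bayes, P(first=red | the second bead drawn is green) = 33/272 / 3/17 = 11/16 ≈ 0.6875.

11/16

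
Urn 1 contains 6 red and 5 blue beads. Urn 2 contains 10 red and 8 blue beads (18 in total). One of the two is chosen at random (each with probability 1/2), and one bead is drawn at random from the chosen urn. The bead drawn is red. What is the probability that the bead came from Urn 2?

55/109

P(red | Urn 1) = 6/11; P(red | Urn 2) = 5/9.
P(red) = 1/2·6/11 + 1/2·5/9 = 109/198.
By Bayes' rule, P(Urn 2 | red) = 5/18 / 109/198 = 55/109 ≈ 0.5046.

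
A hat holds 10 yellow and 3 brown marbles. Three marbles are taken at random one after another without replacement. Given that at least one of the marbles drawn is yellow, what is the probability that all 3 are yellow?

P(all 3 yellow) = C(10,3)/C(13,3) = 60/143; P(at least one yellow) = 1 − C(3,3)/C(13,3) = 285/286.
Since 'all 3 yellow' ⊆ 'at least one yellow', P(all 3 | at least one) = 60/143 / 285/286 = 8/19 ≈ 0.4211.

8/19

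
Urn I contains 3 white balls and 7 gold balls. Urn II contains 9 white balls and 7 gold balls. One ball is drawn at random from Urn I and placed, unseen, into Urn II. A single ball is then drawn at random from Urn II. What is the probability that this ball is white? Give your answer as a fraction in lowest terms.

93/170

Condition on how many of the transferred balls are white (from Urn I: 3 white of 10; then Urn II has 17 total).
  0 white: C(3,0)C(7,1)/C(10,1) = 7/10; then P = 9/17
  1 white: C(3,1)C(7,0)/C(10,1) = 3/10; then P = 10/17
P(white from Urn II) = 93/170 ≈ 0.5471.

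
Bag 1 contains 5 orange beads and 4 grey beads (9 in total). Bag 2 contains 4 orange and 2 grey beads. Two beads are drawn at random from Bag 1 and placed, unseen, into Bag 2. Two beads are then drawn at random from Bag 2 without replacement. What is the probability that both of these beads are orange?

Condition on how many of the transferred beads are orange (from Bag 1: 5 orange of 9; then Bag 2 has 8 total).
  0 orange: C(5,0)C(4,2)/C(9,2) = 1/6; then P = C(4,2)/C(8,2) = 3/14
  1 orange: C(5,1)C(4,1)/C(9,2) = 5/9; then P = C(5,2)/C(8,2) = 5/14
  2 orange: C(5,2)C(4,0)/C(9,2) = 5/18; then P = C(6,2)/C(8,2) = 15/28
P(both orange) = 193/504 ≈ 0.3829.

193/504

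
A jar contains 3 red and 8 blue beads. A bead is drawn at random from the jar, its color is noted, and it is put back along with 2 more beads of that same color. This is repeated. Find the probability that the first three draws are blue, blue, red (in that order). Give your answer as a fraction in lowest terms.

16/143

Track the composition after each reinforcement of +2.
P = (8/11) · (10/13) · (3/15) = 16/143 ≈ 0.1119.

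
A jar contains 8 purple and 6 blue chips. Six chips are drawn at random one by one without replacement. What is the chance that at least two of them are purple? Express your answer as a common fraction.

422/429

Sum the hypergeometric tail for j = 2,…,6 purple chips.
Favorable = C(8,2)·C(6,4) + C(8,3)·C(6,3) + C(8,4)·C(6,2) + C(8,5)·C(6,1) + C(8,6)·C(6,0) = 2954; total = C(14,6) = 3003.
P = 2954/3003 = 422/429 ≈ 0.9837.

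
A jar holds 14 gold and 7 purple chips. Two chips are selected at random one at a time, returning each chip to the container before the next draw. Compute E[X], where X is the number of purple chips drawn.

By linearity of expectation, E[X] = Σ P(draw i is purple); each independent draw has P(purple) = 7/21.
E[X] = 2 · 7/21 = 2/3 ≈ 0.6667.

2/3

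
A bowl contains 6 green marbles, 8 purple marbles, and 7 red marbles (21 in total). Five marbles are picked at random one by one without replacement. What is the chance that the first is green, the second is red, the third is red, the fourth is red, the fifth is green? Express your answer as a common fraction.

5/1938

Multiply the conditional probability of each draw in order, without replacement, so each draw removes one from its color and from the total.
P = (6/21) · (7/20) · (6/19) · (5/18) · (5/17) = 5/1938 ≈ 0.0026.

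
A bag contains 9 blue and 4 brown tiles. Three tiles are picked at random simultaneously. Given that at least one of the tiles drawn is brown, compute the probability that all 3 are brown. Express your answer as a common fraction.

2/101

P(all 3 brown) = C(4,3)/C(13,3) = 2/143; P(at least one brown) = 1 − C(9,3)/C(13,3) = 101/143.
Since 'all 3 brown' ⊆ 'at least one brown', P(all 3 | at least one) = 2/143 / 101/143 = 2/101 ≈ 0.0198.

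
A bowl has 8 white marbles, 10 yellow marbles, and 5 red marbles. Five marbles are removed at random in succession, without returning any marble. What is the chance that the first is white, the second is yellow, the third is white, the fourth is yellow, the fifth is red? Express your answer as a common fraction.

Multiply the conditional probability of each draw in order, without replacement, so each draw removes one from its color and from the total.
P = (8/23) · (10/22) · (7/21) · (9/20) · (5/19) = 30/4807 ≈ 0.0062.

30/4807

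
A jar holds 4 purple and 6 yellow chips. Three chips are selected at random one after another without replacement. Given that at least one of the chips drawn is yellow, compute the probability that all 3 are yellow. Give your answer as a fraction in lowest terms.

5/29

P(all 3 yellow) = C(6,3)/C(10,3) = 1/6; P(at least one yellow) = 1 − C(4,3)/C(10,3) = 29/30.
Since 'all 3 yellow' ⊆ 'at least one yellow', P(all 3 | at least one) = 1/6 / 29/30 = 5/29 ≈ 0.1724.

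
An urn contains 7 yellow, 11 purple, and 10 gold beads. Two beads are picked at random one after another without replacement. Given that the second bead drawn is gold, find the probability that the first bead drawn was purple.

11/27

P(first=purple and the second bead drawn is gold) = (11/28)·(10/27) = 55/378.
P(the second bead drawn is gold) = Σ over first color = 5/54 + 55/378 + 5/42 = 5/14.
By Bayes, P(first=purple | the second bead drawn is gold) = 55/378 / 5/14 = 11/27 ≈ 0.4074.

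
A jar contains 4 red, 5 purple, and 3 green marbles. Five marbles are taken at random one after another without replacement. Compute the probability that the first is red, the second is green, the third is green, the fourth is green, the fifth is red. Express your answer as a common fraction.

Multiply the conditional probability of each draw in order, without replacement, so each draw removes one from its color and from the total.
P = (4/12) · (3/11) · (2/10) · (1/9) · (3/8) = 1/1320 ≈ 0.0008.

1/1320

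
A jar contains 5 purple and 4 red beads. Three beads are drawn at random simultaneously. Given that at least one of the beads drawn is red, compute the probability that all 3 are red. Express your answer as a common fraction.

P(all 3 red) = C(4,3)/C(9,3) = 1/21; P(at least one red) = 1 − C(5,3)/C(9,3) = 37/42.
Since 'all 3 red' ⊆ 'at least one red', P(all 3 | at least one) = 1/21 / 37/42 = 2/37 ≈ 0.0541.

2/37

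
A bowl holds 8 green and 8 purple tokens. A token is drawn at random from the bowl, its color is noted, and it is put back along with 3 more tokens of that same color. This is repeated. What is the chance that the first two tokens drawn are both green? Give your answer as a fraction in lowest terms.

11/38

After a green draw the bowl holds 11 green out of 19.
P = (8/16)·(11/19) = 11/38 ≈ 0.2895.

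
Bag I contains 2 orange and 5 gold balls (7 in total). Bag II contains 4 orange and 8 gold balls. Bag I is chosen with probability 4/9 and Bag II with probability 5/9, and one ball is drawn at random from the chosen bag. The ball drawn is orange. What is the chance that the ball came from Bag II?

35/59

P(orange | Bag I) = 2/7; P(orange | Bag II) = 1/3.
P(orange) = 4/9·2/7 + 5/9·1/3 = 59/189.
By Bayes' rule, P(Bag II | orange) = 5/27 / 59/189 = 35/59 ≈ 0.5932.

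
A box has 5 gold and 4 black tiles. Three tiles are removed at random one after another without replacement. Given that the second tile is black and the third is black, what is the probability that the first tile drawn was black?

P(first=black and the second tile is black and the third is black) = (4/9)·(3/8)·(2/7) = 1/21.
P(E) = Σ over first color = 5/42 + 1/21 = 1/6.
By Bayes, P(first=black | E) = 1/21 / 1/6 = 2/7 ≈ 0.2857.

2/7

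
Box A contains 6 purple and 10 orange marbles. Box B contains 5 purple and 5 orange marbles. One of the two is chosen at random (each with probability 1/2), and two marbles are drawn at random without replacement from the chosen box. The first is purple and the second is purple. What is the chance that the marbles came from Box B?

P(E | Box A) = 1/8; P(E | Box B) = 2/9.
P(E) = 1/2·1/8 + 1/2·2/9 = 25/144.
By Bayes' rule, P(Box B | E) = 1/9 / 25/144 = 16/25 ≈ 0.6400.

16/25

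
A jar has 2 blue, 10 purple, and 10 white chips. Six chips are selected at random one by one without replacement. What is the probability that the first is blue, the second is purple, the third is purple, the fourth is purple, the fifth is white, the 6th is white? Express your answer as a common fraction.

60/24871

Multiply the conditional probability of each draw in order, without replacement, so each draw removes one from its color and from the total.
P = (2/22) · (10/21) · (9/20) · (8/19) · (10/18) · (9/17) = 60/24871 ≈ 0.0024.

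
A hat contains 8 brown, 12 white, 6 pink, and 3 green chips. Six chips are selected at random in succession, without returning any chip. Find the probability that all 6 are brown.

1/16965

Unordered draws without replacement: count favorable combinations over C(29,6).
Favorable = C(8,6) · C(12,0) · C(6,0) · C(3,0) = 28; total = C(29,6) = 475020.
P = 28/475020 = 1/16965 ≈ 0.0001.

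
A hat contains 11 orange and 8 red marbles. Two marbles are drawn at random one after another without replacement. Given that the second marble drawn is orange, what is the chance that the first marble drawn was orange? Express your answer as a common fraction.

P(first=orange and the second marble drawn is orange) = (11/19)·(10/18) = 55/171.
P(the second marble drawn is orange) = Σ over first color = 55/171 + 44/171 = 11/19.
By Bayes, P(first=orange | the second marble drawn is orange) = 55/171 / 11/19 = 5/9 ≈ 0.5556.

5/9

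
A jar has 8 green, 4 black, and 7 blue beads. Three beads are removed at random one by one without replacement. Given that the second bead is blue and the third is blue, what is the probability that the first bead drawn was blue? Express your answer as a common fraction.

5/17

P(first=blue and the second bead is blue and the third is blue) = (7/19)·(6/18)·(5/17) = 35/969.
P(E) = Σ over first color = 56/969 + 28/969 + 35/969 = 7/57.
By Bayes, P(first=blue | E) = 35/969 / 7/57 = 5/17 ≈ 0.2941.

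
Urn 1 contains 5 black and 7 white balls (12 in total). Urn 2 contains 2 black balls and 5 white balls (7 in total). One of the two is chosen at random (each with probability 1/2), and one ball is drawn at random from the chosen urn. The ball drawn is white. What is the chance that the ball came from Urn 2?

P(white | Urn 1) = 7/12; P(white | Urn 2) = 5/7.
P(white) = 1/2·7/12 + 1/2·5/7 = 109/168.
By Bayes' rule, P(Urn 2 | white) = 5/14 / 109/168 = 60/109 ≈ 0.5505.

60/109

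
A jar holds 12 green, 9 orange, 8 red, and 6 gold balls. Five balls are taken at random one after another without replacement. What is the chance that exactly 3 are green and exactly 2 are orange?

90/3689

Unordered draws without replacement: count favorable combinations over C(35,5).
Favorable = C(12,3) · C(9,2) · C(8,0) · C(6,0) = 7920; total = C(35,5) = 324632.
P = 7920/324632 = 90/3689 ≈ 0.0244.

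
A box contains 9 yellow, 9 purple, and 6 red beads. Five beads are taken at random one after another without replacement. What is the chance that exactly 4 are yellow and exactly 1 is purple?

Unordered draws without replacement: count favorable combinations over C(24,5).
Favorable = C(9,4) · C(9,1) · C(6,0) = 1134; total = C(24,5) = 42504.
P = 1134/42504 = 27/1012 ≈ 0.0267.

27/1012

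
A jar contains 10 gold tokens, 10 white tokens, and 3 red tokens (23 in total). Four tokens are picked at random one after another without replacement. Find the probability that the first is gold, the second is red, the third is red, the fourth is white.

Multiply the conditional probability of each draw in order, without replacement, so each draw removes one from its color and from the total.
P = (10/23) · (3/22) · (2/21) · (10/20) = 5/1771 ≈ 0.0028.

5/1771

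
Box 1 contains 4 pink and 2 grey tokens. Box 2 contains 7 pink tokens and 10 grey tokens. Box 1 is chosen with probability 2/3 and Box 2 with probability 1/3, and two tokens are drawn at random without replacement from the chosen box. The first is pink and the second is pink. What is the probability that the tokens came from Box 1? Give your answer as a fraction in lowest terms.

544/649

P(E | Box 1) = 2/5; P(E | Box 2) = 21/136.
P(E) = 2/3·2/5 + 1/3·21/136 = 649/2040.
By Bayes' rule, P(Box 1 | E) = 4/15 / 649/2040 = 544/649 ≈ 0.8382.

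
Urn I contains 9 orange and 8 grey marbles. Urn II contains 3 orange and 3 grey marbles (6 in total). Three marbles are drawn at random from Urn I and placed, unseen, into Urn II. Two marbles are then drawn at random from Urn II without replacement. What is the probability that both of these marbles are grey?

89/408

Condition on how many of the transferred marbles are grey (from Urn I: 8 grey of 17; then Urn II has 9 total).
  0 grey: C(8,0)C(9,3)/C(17,3) = 21/170; then P = C(3,2)/C(9,2) = 1/12
  1 grey: C(8,1)C(9,2)/C(17,3) = 36/85; then P = C(4,2)/C(9,2) = 1/6
  2 grey: C(8,2)C(9,1)/C(17,3) = 63/170; then P = C(5,2)/C(9,2) = 5/18
  3 grey: C(8,3)C(9,0)/C(17,3) = 7/85; then P = C(6,2)/C(9,2) = 5/12
P(both grey) = 89/408 ≈ 0.2181.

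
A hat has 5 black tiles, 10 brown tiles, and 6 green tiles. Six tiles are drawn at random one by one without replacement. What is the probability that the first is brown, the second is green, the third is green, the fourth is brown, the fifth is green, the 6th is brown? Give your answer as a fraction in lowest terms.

5/2261

Multiply the conditional probability of each draw in order, without replacement, so each draw removes one from its color and from the total.
P = (10/21) · (6/20) · (5/19) · (9/18) · (4/17) · (8/16) = 5/2261 ≈ 0.0022.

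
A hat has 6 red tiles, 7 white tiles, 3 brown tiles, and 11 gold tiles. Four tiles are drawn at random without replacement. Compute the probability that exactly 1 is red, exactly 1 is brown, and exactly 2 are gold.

11/195

Unordered draws without replacement: count favorable combinations over C(27,4).
Favorable = C(6,1) · C(7,0) · C(3,1) · C(11,2) = 990; total = C(27,4) = 17550.
P = 990/17550 = 11/195 ≈ 0.0564.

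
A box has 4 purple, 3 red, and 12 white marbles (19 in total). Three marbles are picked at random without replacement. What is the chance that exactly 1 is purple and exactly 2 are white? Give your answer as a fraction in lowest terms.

88/323

Unordered draws without replacement: count favorable combinations over C(19,3).
Favorable = C(4,1) · C(3,0) · C(12,2) = 264; total = C(19,3) = 969.
P = 264/969 = 88/323 ≈ 0.2724.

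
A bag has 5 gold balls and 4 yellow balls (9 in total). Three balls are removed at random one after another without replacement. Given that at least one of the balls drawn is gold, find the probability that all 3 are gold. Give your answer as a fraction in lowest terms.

P(all 3 gold) = C(5,3)/C(9,3) = 5/42; P(at least one gold) = 1 − C(4,3)/C(9,3) = 20/21.
Since 'all 3 gold' ⊆ 'at least one gold', P(all 3 | at least one) = 5/42 / 20/21 = 1/8 ≈ 0.1250.

1/8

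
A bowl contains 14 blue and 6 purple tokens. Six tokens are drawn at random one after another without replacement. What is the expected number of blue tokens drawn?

21/5

By linearity of expectation, E[X] = Σ P(draw i is blue); by symmetry each draw (even without replacement) has P(blue) = 14/20.
E[X] = 6 · 14/20 = 21/5 ≈ 4.2000.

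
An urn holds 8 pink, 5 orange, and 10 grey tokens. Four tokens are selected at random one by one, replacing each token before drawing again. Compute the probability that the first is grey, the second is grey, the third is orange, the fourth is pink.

4000/279841

Multiply the conditional probability of each draw in order, with replacement (the composition resets each draw).
P = (10/23) · (10/23) · (5/23) · (8/23) = 4000/279841 ≈ 0.0143.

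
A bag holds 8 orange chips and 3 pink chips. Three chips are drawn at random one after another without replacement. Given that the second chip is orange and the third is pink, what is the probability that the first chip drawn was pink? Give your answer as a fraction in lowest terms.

2/9

P(first=pink and the second chip is orange and the third is pink) = (3/11)·(8/10)·(2/9) = 8/165.
P(E) = Σ over first color = 28/165 + 8/165 = 12/55.
By Bayes, P(first=pink | E) = 8/165 / 12/55 = 2/9 ≈ 0.2222.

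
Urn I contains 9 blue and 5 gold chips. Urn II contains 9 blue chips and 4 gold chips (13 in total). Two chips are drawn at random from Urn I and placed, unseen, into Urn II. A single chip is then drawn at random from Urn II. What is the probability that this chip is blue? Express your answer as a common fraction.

24/35

Condition on how many of the transferred chips are blue (from Urn I: 9 blue of 14; then Urn II has 15 total).
  0 blue: C(9,0)C(5,2)/C(14,2) = 10/91; then P = 9/15
  1 blue: C(9,1)C(5,1)/C(14,2) = 45/91; then P = 10/15
  2 blue: C(9,2)C(5,0)/C(14,2) = 36/91; then P = 11/15
P(blue from Urn II) = 24/35 ≈ 0.6857.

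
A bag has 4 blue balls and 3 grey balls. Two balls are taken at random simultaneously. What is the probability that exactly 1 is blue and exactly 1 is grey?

Unordered draws without replacement: count favorable combinations over C(7,2).
Favorable = C(4,1) · C(3,1) = 12; total = C(7,2) = 21.
P = 12/21 = 4/7 ≈ 0.5714.

4/7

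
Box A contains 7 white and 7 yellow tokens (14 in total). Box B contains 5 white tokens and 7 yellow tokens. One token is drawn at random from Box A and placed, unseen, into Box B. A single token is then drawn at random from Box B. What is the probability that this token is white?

11/26

Condition on how many of the transferred tokens are white (from Box A: 7 white of 14; then Box B has 13 total).
  0 white: C(7,0)C(7,1)/C(14,1) = 1/2; then P = 5/13
  1 white: C(7,1)C(7,0)/C(14,1) = 1/2; then P = 6/13
P(white from Box B) = 11/26 ≈ 0.4231.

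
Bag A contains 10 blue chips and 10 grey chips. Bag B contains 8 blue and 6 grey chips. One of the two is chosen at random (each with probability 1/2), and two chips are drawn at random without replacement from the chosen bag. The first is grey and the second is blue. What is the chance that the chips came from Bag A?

P(E | Bag A) = 5/19; P(E | Bag B) = 24/91.
P(E) = 1/2·5/19 + 1/2·24/91 = 911/3458.
By Bayes' rule, P(Bag A | E) = 5/38 / 911/3458 = 455/911 ≈ 0.4995.

455/911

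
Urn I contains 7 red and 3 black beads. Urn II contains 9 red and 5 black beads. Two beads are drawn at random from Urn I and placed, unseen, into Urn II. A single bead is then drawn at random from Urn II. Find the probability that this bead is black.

Condition on how many of the transferred beads are black (from Urn I: 3 black of 10; then Urn II has 16 total).
  0 black: C(3,0)C(7,2)/C(10,2) = 7/15; then P = 5/16
  1 black: C(3,1)C(7,1)/C(10,2) = 7/15; then P = 6/16
  2 black: C(3,2)C(7,0)/C(10,2) = 1/15; then P = 7/16
P(black from Urn II) = 7/20 ≈ 0.3500.

7/20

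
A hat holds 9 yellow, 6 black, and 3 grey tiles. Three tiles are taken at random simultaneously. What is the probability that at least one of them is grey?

361/816

Use the complement: P(at least one grey) = 1 − P(no grey).
P(none) = C(15,3)/C(18,3) = 455/816.
So P = 1 − 455/816 = 361/816 ≈ 0.4424.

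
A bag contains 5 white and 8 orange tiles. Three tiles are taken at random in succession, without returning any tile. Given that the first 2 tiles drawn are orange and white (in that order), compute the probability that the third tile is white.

After removing 1 white, 1 orange, the bag has 4 white out of 11 remaining.
P(third is white | given) = 4/11 ≈ 0.3636.

4/11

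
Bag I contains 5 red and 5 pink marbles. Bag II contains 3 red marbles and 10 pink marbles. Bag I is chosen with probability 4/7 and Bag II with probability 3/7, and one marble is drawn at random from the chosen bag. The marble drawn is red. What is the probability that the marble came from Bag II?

P(red | Bag I) = 1/2; P(red | Bag II) = 3/13.
P(red) = 4/7·1/2 + 3/7·3/13 = 5/13.
By Bayes' rule, P(Bag II | red) = 9/91 / 5/13 = 9/35 ≈ 0.2571.

9/35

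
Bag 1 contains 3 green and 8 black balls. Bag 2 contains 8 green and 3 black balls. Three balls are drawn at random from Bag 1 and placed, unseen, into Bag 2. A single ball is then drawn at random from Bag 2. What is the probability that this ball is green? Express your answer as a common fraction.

97/154

Condition on how many of the transferred balls are green (from Bag 1: 3 green of 11; then Bag 2 has 14 total).
  0 green: C(3,0)C(8,3)/C(11,3) = 56/165; then P = 8/14
  1 green: C(3,1)C(8,2)/C(11,3) = 28/55; then P = 9/14
  2 green: C(3,2)C(8,1)/C(11,3) = 8/55; then P = 10/14
  3 green: C(3,3)C(8,0)/C(11,3) = 1/165; then P = 11/14
P(green from Bag 2) = 97/154 ≈ 0.6299.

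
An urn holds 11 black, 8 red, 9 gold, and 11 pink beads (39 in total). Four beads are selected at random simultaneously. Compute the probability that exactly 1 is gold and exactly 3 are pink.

165/9139

Unordered draws without replacement: count favorable combinations over C(39,4).
Favorable = C(11,0) · C(8,0) · C(9,1) · C(11,3) = 1485; total = C(39,4) = 82251.
P = 1485/82251 = 165/9139 ≈ 0.0181.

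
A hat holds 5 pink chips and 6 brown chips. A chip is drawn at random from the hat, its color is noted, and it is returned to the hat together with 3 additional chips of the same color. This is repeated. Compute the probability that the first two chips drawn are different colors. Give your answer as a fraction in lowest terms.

30/77

Either pink then brown, or brown then pink; after the first draw the total is 14.
P = (5/11)·(6/14) + (6/11)·(5/14) = 30/77 ≈ 0.3896.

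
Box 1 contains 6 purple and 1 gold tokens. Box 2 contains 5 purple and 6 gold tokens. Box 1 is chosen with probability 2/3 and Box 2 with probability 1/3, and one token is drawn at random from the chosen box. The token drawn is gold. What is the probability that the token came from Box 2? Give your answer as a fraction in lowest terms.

P(gold | Box 1) = 1/7; P(gold | Box 2) = 6/11.
P(gold) = 2/3·1/7 + 1/3·6/11 = 64/231.
By Bayes' rule, P(Box 2 | gold) = 2/11 / 64/231 = 21/32 ≈ 0.6562.

21/32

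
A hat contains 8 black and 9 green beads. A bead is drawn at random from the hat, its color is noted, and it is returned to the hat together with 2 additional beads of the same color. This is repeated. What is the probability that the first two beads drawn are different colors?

Either green then black, or black then green; after the first draw the total is 19.
P = (9/17)·(8/19) + (8/17)·(9/19) = 144/323 ≈ 0.4458.

144/323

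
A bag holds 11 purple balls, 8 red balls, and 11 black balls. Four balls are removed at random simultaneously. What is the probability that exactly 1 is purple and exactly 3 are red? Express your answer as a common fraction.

Unordered draws without replacement: count favorable combinations over C(30,4).
Favorable = C(11,1) · C(8,3) · C(11,0) = 616; total = C(30,4) = 27405.
P = 616/27405 = 88/3915 ≈ 0.0225.

88/3915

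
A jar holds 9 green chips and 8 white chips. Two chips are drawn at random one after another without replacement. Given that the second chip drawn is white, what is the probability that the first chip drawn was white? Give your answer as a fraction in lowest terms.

7/16

P(first=white and the second chip drawn is white) = (8/17)·(7/16) = 7/34.
P(the second chip drawn is white) = Σ over first color = 9/34 + 7/34 = 8/17.
By Bayes, P(first=white | the second chip drawn is white) = 7/34 / 8/17 = 7/16 ≈ 0.4375.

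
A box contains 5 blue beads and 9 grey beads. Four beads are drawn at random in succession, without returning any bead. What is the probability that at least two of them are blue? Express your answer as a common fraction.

5/11

Sum the hypergeometric tail for j = 2,…,4 blue beads.
Favorable = C(5,2)·C(9,2) + C(5,3)·C(9,1) + C(5,4)·C(9,0) = 455; total = C(14,4) = 1001.
P = 455/1001 = 5/11 ≈ 0.4545.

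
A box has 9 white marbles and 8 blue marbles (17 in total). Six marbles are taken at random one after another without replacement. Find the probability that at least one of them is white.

441/442

Use the complement: P(at least one white) = 1 − P(no white).
P(none) = C(8,6)/C(17,6) = 28/12376.
So P = 1 − 28/12376 = 441/442 ≈ 0.9977.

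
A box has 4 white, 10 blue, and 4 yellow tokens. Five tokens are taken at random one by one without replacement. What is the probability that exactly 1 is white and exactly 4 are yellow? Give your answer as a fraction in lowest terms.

Unordered draws without replacement: count favorable combinations over C(18,5).
Favorable = C(4,1) · C(10,0) · C(4,4) = 4; total = C(18,5) = 8568.
P = 4/8568 = 1/2142 ≈ 0.0005.

1/2142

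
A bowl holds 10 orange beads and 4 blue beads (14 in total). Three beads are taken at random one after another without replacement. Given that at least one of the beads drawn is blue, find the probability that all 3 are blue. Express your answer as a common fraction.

P(all 3 blue) = C(4,3)/C(14,3) = 1/91; P(at least one blue) = 1 − C(10,3)/C(14,3) = 61/91.
Since 'all 3 blue' ⊆ 'at least one blue', P(all 3 | at least one) = 1/91 / 61/91 = 1/61 ≈ 0.0164.

1/61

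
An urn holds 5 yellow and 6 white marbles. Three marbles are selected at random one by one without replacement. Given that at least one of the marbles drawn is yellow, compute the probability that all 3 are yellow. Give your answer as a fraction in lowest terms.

P(all 3 yellow) = C(5,3)/C(11,3) = 2/33; P(at least one yellow) = 1 − C(6,3)/C(11,3) = 29/33.
Since 'all 3 yellow' ⊆ 'at least one yellow', P(all 3 | at least one) = 2/33 / 29/33 = 2/29 ≈ 0.0690.

2/29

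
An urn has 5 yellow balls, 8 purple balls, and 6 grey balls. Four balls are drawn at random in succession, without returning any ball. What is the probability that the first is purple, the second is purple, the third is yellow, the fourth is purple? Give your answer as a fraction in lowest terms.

35/1938

Multiply the conditional probability of each draw in order, without replacement, so each draw removes one from its color and from the total.
P = (8/19) · (7/18) · (5/17) · (6/16) = 35/1938 ≈ 0.0181.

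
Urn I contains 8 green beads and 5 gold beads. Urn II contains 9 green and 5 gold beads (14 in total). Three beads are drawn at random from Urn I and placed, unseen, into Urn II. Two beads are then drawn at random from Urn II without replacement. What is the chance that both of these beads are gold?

105/884

Condition on how many of the transferred beads are gold (from Urn I: 5 gold of 13; then Urn II has 17 total).
  0 gold: C(5,0)C(8,3)/C(13,3) = 28/143; then P = C(5,2)/C(17,2) = 5/68
  1 gold: C(5,1)C(8,2)/C(13,3) = 70/143; then P = C(6,2)/C(17,2) = 15/136
  2 gold: C(5,2)C(8,1)/C(13,3) = 40/143; then P = C(7,2)/C(17,2) = 21/136
  3 gold: C(5,3)C(8,0)/C(13,3) = 5/143; then P = C(8,2)/C(17,2) = 7/34
P(both gold) = 105/884 ≈ 0.1188.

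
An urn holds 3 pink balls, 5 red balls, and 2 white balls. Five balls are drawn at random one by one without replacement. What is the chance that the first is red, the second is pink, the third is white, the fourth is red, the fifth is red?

Multiply the conditional probability of each draw in order, without replacement, so each draw removes one from its color and from the total.
P = (5/10) · (3/9) · (2/8) · (4/7) · (3/6) = 1/84 ≈ 0.0119.

1/84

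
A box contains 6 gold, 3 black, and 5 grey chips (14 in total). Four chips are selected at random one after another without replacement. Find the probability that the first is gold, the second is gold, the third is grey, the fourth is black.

Multiply the conditional probability of each draw in order, without replacement, so each draw removes one from its color and from the total.
P = (6/14) · (5/13) · (5/12) · (3/11) = 75/4004 ≈ 0.0187.

75/4004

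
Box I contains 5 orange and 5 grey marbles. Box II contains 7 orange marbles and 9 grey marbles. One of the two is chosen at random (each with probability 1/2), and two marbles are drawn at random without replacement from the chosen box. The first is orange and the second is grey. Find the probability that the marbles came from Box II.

189/389

P(E | Box I) = 5/18; P(E | Box II) = 21/80.
P(E) = 1/2·5/18 + 1/2·21/80 = 389/1440.
By Bayes' rule, P(Box II | E) = 21/160 / 389/1440 = 189/389 ≈ 0.4859.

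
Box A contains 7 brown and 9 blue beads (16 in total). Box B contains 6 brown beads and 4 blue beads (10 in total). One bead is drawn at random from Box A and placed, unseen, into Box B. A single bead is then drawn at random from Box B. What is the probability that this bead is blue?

73/176

Condition on how many of the transferred beads are blue (from Box A: 9 blue of 16; then Box B has 11 total).
  0 blue: C(9,0)C(7,1)/C(16,1) = 7/16; then P = 4/11
  1 blue: C(9,1)C(7,0)/C(16,1) = 9/16; then P = 5/11
P(blue from Box B) = 73/176 ≈ 0.4148.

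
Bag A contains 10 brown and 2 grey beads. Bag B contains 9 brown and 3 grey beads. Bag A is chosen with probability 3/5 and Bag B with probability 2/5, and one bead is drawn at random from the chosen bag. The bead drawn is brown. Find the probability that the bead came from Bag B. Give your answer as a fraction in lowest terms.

P(brown | Bag A) = 5/6; P(brown | Bag B) = 3/4.
P(brown) = 3/5·5/6 + 2/5·3/4 = 4/5.
By Bayes' rule, P(Bag B | brown) = 3/10 / 4/5 = 3/8 ≈ 0.3750.

3/8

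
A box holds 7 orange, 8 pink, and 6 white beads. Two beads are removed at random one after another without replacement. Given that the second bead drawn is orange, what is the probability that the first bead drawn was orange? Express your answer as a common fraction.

3/10

P(first=orange and the second bead drawn is orange) = (7/21)·(6/20) = 1/10.
P(the second bead drawn is orange) = Σ over first color = 1/10 + 2/15 + 1/10 = 1/3.
By Bayes, P(first=orange | the second bead drawn is orange) = 1/10 / 1/3 = 3/10 ≈ 0.3000.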